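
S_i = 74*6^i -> [74, 444, 2664, 15984, 95904]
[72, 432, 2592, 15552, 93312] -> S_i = 72*6^i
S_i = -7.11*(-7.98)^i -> [-7.11, 56.74, -452.77, 3613.09, -28832.42]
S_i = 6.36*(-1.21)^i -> [6.36, -7.7, 9.31, -11.27, 13.63]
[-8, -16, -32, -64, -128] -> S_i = -8*2^i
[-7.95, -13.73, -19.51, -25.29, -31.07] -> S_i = -7.95 + -5.78*i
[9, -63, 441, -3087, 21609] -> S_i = 9*-7^i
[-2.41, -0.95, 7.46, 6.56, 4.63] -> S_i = Random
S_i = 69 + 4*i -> [69, 73, 77, 81, 85]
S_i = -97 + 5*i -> [-97, -92, -87, -82, -77]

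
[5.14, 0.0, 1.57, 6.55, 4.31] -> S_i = Random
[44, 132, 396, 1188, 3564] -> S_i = 44*3^i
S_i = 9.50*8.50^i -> [9.5, 80.75, 686.38, 5834.19, 49590.59]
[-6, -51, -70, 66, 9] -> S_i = Random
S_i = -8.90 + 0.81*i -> [-8.9, -8.09, -7.28, -6.47, -5.66]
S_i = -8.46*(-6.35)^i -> [-8.46, 53.72, -341.13, 2166.17, -13755.15]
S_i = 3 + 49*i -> [3, 52, 101, 150, 199]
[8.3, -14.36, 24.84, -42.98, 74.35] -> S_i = 8.30*(-1.73)^i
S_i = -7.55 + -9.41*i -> [-7.55, -16.96, -26.37, -35.78, -45.19]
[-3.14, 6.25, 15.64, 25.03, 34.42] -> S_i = -3.14 + 9.39*i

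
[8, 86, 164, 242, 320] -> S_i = 8 + 78*i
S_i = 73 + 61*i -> [73, 134, 195, 256, 317]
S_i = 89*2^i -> [89, 178, 356, 712, 1424]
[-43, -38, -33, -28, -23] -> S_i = -43 + 5*i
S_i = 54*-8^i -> [54, -432, 3456, -27648, 221184]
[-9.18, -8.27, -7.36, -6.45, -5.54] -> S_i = -9.18 + 0.91*i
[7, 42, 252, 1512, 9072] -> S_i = 7*6^i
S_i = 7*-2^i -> [7, -14, 28, -56, 112]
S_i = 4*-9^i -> [4, -36, 324, -2916, 26244]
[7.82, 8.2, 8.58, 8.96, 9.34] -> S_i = 7.82 + 0.38*i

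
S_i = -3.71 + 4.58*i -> [-3.71, 0.87, 5.45, 10.03, 14.61]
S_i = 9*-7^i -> [9, -63, 441, -3087, 21609]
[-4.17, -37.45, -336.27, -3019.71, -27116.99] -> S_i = -4.17*8.98^i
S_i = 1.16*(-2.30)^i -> [1.16, -2.67, 6.14, -14.11, 32.46]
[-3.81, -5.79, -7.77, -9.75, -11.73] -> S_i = -3.81 + -1.98*i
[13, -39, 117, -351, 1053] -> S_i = 13*-3^i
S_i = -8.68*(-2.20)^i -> [-8.68, 19.1, -42.01, 92.42, -203.33]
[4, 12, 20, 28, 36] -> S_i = 4 + 8*i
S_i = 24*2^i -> [24, 48, 96, 192, 384]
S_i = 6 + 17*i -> [6, 23, 40, 57, 74]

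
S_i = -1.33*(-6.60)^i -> [-1.33, 8.78, -57.93, 382.37, -2523.64]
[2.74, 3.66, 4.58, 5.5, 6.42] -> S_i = 2.74 + 0.92*i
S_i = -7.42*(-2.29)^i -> [-7.42, 16.99, -38.91, 89.11, -204.05]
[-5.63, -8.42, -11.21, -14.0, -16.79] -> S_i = -5.63 + -2.79*i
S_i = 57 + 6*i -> [57, 63, 69, 75, 81]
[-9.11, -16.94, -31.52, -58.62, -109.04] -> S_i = -9.11*1.86^i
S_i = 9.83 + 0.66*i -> [9.83, 10.49, 11.15, 11.81, 12.47]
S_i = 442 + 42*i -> [442, 484, 526, 568, 610]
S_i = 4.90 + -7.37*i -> [4.9, -2.47, -9.84, -17.21, -24.58]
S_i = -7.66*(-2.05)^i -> [-7.66, 15.7, -32.19, 65.99, -135.28]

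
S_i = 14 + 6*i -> [14, 20, 26, 32, 38]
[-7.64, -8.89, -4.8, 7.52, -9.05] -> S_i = Random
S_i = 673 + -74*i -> [673, 599, 525, 451, 377]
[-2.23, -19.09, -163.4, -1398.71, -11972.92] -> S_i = -2.23*8.56^i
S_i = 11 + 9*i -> [11, 20, 29, 38, 47]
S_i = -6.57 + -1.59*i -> [-6.57, -8.16, -9.75, -11.34, -12.93]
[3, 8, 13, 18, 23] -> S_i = 3 + 5*i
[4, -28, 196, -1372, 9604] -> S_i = 4*-7^i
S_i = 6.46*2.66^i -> [6.46, 17.18, 45.71, 121.58, 323.41]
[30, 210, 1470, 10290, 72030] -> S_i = 30*7^i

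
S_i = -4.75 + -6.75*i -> [-4.75, -11.5, -18.25, -25.0, -31.75]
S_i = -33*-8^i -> [-33, 264, -2112, 16896, -135168]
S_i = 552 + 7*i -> [552, 559, 566, 573, 580]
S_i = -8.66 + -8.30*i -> [-8.66, -16.96, -25.26, -33.56, -41.86]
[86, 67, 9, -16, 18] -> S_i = Random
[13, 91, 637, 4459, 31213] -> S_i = 13*7^i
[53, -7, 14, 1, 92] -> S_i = Random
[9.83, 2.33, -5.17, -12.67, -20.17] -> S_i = 9.83 + -7.50*i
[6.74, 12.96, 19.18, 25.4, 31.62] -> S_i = 6.74 + 6.22*i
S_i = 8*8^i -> [8, 64, 512, 4096, 32768]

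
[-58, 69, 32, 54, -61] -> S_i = Random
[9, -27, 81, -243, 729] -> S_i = 9*-3^i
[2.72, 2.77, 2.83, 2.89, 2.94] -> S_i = 2.72*1.02^i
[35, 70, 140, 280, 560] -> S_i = 35*2^i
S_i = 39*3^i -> [39, 117, 351, 1053, 3159]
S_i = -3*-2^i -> [-3, 6, -12, 24, -48]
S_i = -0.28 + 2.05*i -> [-0.28, 1.77, 3.82, 5.87, 7.92]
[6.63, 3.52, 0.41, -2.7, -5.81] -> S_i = 6.63 + -3.11*i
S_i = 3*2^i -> [3, 6, 12, 24, 48]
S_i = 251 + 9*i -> [251, 260, 269, 278, 287]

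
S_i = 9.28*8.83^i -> [9.28, 81.94, 723.55, 6388.96, 56414.51]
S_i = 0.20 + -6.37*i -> [0.2, -6.17, -12.54, -18.91, -25.28]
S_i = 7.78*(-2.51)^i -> [7.78, -19.53, 49.01, -123.03, 308.8]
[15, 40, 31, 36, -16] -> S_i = Random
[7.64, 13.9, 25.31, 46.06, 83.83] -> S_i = 7.64*1.82^i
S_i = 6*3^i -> [6, 18, 54, 162, 486]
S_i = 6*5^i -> [6, 30, 150, 750, 3750]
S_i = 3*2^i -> [3, 6, 12, 24, 48]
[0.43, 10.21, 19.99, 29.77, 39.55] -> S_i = 0.43 + 9.78*i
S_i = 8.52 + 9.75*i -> [8.52, 18.27, 28.02, 37.77, 47.52]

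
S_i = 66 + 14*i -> [66, 80, 94, 108, 122]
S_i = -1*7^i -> [-1, -7, -49, -343, -2401]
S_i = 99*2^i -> [99, 198, 396, 792, 1584]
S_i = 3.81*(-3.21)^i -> [3.81, -12.23, 39.26, -126.02, 404.52]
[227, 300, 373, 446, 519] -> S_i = 227 + 73*i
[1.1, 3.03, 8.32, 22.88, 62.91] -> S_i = 1.10*2.75^i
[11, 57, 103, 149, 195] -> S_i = 11 + 46*i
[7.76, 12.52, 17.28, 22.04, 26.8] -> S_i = 7.76 + 4.76*i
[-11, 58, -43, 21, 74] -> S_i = Random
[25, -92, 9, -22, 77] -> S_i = Random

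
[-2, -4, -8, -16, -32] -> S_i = -2*2^i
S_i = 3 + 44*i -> [3, 47, 91, 135, 179]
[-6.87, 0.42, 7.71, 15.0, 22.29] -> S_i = -6.87 + 7.29*i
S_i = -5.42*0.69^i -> [-5.42, -3.74, -2.58, -1.78, -1.23]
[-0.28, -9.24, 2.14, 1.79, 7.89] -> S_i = Random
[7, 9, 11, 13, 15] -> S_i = 7 + 2*i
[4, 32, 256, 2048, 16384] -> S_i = 4*8^i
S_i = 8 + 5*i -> [8, 13, 18, 23, 28]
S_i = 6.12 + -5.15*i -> [6.12, 0.97, -4.18, -9.33, -14.48]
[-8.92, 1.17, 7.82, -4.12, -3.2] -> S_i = Random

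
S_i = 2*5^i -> [2, 10, 50, 250, 1250]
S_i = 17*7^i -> [17, 119, 833, 5831, 40817]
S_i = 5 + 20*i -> [5, 25, 45, 65, 85]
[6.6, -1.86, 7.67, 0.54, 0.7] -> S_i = Random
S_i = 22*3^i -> [22, 66, 198, 594, 1782]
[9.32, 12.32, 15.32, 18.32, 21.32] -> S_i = 9.32 + 3.00*i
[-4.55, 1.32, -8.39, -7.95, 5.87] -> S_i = Random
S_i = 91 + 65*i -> [91, 156, 221, 286, 351]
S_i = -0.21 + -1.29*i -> [-0.21, -1.5, -2.79, -4.08, -5.37]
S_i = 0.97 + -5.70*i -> [0.97, -4.73, -10.43, -16.13, -21.83]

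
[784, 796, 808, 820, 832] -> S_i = 784 + 12*i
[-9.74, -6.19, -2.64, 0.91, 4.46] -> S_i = -9.74 + 3.55*i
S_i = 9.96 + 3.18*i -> [9.96, 13.14, 16.32, 19.5, 22.68]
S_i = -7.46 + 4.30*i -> [-7.46, -3.16, 1.14, 5.44, 9.74]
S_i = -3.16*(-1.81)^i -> [-3.16, 5.72, -10.35, 18.74, -33.92]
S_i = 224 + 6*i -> [224, 230, 236, 242, 248]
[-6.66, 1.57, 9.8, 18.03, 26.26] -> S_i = -6.66 + 8.23*i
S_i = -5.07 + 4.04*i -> [-5.07, -1.03, 3.01, 7.05, 11.09]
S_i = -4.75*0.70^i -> [-4.75, -3.32, -2.33, -1.63, -1.14]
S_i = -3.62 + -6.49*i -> [-3.62, -10.11, -16.6, -23.09, -29.58]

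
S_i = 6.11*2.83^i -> [6.11, 17.29, 48.93, 138.48, 391.91]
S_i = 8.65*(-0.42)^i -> [8.65, -3.63, 1.53, -0.64, 0.27]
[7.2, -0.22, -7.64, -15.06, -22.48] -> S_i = 7.20 + -7.42*i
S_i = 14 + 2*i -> [14, 16, 18, 20, 22]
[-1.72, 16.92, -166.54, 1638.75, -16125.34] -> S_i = -1.72*(-9.84)^i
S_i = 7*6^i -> [7, 42, 252, 1512, 9072]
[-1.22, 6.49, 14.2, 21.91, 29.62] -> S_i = -1.22 + 7.71*i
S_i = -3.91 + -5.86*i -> [-3.91, -9.77, -15.63, -21.49, -27.35]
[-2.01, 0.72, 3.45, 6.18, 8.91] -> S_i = -2.01 + 2.73*i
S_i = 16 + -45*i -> [16, -29, -74, -119, -164]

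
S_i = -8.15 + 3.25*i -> [-8.15, -4.9, -1.65, 1.6, 4.85]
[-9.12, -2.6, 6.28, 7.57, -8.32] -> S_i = Random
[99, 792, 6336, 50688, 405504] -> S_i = 99*8^i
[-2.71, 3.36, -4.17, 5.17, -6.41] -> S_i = -2.71*(-1.24)^i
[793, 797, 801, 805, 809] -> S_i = 793 + 4*i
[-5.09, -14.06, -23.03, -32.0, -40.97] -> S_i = -5.09 + -8.97*i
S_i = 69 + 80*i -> [69, 149, 229, 309, 389]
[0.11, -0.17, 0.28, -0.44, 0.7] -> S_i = 0.11*(-1.59)^i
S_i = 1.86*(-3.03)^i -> [1.86, -5.64, 17.08, -51.74, 156.78]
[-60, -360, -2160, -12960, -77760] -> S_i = -60*6^i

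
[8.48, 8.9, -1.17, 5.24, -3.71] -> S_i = Random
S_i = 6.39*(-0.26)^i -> [6.39, -1.66, 0.43, -0.11, 0.03]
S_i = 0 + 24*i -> [0, 24, 48, 72, 96]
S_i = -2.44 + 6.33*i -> [-2.44, 3.89, 10.22, 16.55, 22.88]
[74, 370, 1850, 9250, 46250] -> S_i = 74*5^i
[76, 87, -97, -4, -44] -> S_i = Random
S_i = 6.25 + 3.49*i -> [6.25, 9.74, 13.23, 16.72, 20.21]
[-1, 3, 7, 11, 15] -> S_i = -1 + 4*i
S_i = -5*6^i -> [-5, -30, -180, -1080, -6480]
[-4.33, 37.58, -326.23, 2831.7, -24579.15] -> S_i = -4.33*(-8.68)^i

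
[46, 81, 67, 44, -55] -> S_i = Random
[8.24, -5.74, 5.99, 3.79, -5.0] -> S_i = Random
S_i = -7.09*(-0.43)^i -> [-7.09, 3.05, -1.31, 0.56, -0.24]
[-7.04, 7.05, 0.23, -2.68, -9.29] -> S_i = Random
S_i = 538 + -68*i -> [538, 470, 402, 334, 266]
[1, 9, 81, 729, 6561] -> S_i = 1*9^i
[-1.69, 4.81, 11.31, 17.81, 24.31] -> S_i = -1.69 + 6.50*i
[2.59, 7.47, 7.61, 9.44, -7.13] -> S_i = Random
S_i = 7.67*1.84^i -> [7.67, 14.11, 25.97, 47.78, 87.92]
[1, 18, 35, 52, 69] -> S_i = 1 + 17*i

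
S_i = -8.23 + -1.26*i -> [-8.23, -9.49, -10.75, -12.01, -13.27]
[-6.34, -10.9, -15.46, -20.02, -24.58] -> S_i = -6.34 + -4.56*i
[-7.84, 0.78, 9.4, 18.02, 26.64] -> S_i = -7.84 + 8.62*i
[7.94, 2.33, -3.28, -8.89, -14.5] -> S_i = 7.94 + -5.61*i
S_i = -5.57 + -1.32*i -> [-5.57, -6.89, -8.21, -9.53, -10.85]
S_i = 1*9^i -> [1, 9, 81, 729, 6561]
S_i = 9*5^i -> [9, 45, 225, 1125, 5625]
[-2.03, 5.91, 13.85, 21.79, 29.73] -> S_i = -2.03 + 7.94*i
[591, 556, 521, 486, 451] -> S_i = 591 + -35*i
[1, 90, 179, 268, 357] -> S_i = 1 + 89*i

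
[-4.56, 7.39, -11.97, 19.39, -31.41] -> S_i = -4.56*(-1.62)^i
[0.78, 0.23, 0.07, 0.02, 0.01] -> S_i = 0.78*0.30^i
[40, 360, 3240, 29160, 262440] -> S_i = 40*9^i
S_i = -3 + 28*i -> [-3, 25, 53, 81, 109]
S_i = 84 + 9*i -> [84, 93, 102, 111, 120]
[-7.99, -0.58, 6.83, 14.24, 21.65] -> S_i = -7.99 + 7.41*i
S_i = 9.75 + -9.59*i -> [9.75, 0.16, -9.43, -19.02, -28.61]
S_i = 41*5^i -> [41, 205, 1025, 5125, 25625]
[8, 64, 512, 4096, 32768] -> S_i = 8*8^i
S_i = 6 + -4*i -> [6, 2, -2, -6, -10]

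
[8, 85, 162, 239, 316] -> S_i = 8 + 77*i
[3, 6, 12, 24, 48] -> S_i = 3*2^i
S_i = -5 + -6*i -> [-5, -11, -17, -23, -29]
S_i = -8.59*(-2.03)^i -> [-8.59, 17.44, -35.4, 71.86, -145.87]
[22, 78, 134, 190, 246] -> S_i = 22 + 56*i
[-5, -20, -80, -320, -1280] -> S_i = -5*4^i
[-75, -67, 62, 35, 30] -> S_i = Random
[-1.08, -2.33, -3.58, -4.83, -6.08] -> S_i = -1.08 + -1.25*i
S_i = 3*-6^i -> [3, -18, 108, -648, 3888]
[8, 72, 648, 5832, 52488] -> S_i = 8*9^i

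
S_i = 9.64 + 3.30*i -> [9.64, 12.94, 16.24, 19.54, 22.84]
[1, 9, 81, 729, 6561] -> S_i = 1*9^i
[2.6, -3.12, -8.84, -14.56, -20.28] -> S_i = 2.60 + -5.72*i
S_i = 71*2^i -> [71, 142, 284, 568, 1136]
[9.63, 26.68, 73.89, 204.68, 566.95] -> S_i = 9.63*2.77^i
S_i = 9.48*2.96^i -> [9.48, 28.06, 83.06, 245.86, 727.74]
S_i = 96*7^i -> [96, 672, 4704, 32928, 230496]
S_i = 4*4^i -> [4, 16, 64, 256, 1024]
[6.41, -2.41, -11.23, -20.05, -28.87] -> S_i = 6.41 + -8.82*i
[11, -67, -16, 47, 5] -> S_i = Random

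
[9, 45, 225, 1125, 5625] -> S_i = 9*5^i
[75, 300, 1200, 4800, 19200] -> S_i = 75*4^i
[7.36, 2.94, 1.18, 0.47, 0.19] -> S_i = 7.36*0.40^i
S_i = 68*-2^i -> [68, -136, 272, -544, 1088]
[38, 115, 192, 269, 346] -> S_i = 38 + 77*i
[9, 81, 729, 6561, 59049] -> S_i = 9*9^i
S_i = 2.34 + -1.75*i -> [2.34, 0.59, -1.16, -2.91, -4.66]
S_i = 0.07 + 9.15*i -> [0.07, 9.22, 18.37, 27.52, 36.67]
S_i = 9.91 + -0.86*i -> [9.91, 9.05, 8.19, 7.33, 6.47]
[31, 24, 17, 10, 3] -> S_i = 31 + -7*i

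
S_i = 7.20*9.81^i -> [7.2, 70.63, 692.9, 6797.35, 66681.99]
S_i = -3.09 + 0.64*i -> [-3.09, -2.45, -1.81, -1.17, -0.53]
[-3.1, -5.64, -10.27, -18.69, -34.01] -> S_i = -3.10*1.82^i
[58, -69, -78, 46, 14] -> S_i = Random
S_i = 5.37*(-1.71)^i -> [5.37, -9.18, 15.7, -26.85, 45.92]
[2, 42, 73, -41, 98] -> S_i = Random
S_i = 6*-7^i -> [6, -42, 294, -2058, 14406]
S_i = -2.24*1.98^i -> [-2.24, -4.44, -8.78, -17.39, -34.43]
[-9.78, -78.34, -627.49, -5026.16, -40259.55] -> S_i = -9.78*8.01^i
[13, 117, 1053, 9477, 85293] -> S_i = 13*9^i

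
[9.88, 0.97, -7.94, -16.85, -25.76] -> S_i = 9.88 + -8.91*i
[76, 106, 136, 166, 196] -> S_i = 76 + 30*i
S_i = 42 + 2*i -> [42, 44, 46, 48, 50]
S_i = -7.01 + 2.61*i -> [-7.01, -4.4, -1.79, 0.82, 3.43]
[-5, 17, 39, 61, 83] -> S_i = -5 + 22*i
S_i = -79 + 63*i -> [-79, -16, 47, 110, 173]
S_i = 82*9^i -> [82, 738, 6642, 59778, 538002]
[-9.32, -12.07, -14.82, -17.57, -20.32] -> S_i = -9.32 + -2.75*i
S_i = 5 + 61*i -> [5, 66, 127, 188, 249]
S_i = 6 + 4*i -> [6, 10, 14, 18, 22]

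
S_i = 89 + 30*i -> [89, 119, 149, 179, 209]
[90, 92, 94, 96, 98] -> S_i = 90 + 2*i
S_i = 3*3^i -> [3, 9, 27, 81, 243]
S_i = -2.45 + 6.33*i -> [-2.45, 3.88, 10.21, 16.54, 22.87]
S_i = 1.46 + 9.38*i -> [1.46, 10.84, 20.22, 29.6, 38.98]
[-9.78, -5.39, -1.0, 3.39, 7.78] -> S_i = -9.78 + 4.39*i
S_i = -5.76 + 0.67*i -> [-5.76, -5.09, -4.42, -3.75, -3.08]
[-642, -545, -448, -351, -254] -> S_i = -642 + 97*i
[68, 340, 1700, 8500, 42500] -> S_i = 68*5^i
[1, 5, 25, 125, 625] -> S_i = 1*5^i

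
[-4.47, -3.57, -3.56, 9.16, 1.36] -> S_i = Random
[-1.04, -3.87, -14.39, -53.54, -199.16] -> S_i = -1.04*3.72^i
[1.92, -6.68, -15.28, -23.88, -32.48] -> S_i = 1.92 + -8.60*i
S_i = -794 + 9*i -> [-794, -785, -776, -767, -758]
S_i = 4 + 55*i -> [4, 59, 114, 169, 224]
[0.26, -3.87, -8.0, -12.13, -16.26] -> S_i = 0.26 + -4.13*i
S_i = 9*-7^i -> [9, -63, 441, -3087, 21609]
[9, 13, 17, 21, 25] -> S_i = 9 + 4*i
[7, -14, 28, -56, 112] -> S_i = 7*-2^i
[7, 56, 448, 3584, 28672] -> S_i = 7*8^i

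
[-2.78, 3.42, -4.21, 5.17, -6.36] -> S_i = -2.78*(-1.23)^i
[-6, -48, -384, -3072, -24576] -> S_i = -6*8^i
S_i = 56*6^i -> [56, 336, 2016, 12096, 72576]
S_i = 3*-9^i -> [3, -27, 243, -2187, 19683]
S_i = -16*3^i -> [-16, -48, -144, -432, -1296]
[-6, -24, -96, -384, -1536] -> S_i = -6*4^i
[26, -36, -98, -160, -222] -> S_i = 26 + -62*i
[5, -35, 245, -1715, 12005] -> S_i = 5*-7^i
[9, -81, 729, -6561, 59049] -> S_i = 9*-9^i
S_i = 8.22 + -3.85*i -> [8.22, 4.37, 0.52, -3.33, -7.18]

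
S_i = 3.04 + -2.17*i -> [3.04, 0.87, -1.3, -3.47, -5.64]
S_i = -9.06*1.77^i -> [-9.06, -16.04, -28.38, -50.24, -88.92]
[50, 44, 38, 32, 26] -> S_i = 50 + -6*i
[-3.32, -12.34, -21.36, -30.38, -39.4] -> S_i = -3.32 + -9.02*i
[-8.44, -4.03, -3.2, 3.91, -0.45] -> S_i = Random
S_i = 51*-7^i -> [51, -357, 2499, -17493, 122451]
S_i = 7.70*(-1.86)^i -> [7.7, -14.32, 26.64, -49.55, 92.16]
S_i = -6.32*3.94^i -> [-6.32, -24.9, -98.11, -386.55, -1523.01]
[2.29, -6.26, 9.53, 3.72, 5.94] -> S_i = Random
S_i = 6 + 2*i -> [6, 8, 10, 12, 14]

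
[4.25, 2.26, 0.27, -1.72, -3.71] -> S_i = 4.25 + -1.99*i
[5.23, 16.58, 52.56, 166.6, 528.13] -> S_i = 5.23*3.17^i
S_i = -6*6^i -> [-6, -36, -216, -1296, -7776]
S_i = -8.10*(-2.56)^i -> [-8.1, 20.74, -53.08, 135.9, -347.89]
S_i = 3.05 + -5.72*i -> [3.05, -2.67, -8.39, -14.11, -19.83]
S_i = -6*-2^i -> [-6, 12, -24, 48, -96]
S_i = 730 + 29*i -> [730, 759, 788, 817, 846]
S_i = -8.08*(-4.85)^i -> [-8.08, 39.19, -190.06, 921.8, -4470.73]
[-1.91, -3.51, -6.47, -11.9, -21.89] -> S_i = -1.91*1.84^i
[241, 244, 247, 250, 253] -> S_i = 241 + 3*i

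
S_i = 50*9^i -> [50, 450, 4050, 36450, 328050]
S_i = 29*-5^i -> [29, -145, 725, -3625, 18125]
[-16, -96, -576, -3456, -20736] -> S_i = -16*6^i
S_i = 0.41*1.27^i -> [0.41, 0.52, 0.66, 0.84, 1.07]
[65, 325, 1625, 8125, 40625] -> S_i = 65*5^i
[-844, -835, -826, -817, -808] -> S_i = -844 + 9*i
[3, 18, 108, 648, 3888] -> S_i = 3*6^i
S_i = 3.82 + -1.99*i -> [3.82, 1.83, -0.16, -2.15, -4.14]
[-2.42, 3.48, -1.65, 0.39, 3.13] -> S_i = Random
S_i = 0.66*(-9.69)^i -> [0.66, -6.4, 61.97, -600.5, 5818.88]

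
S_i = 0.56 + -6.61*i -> [0.56, -6.05, -12.66, -19.27, -25.88]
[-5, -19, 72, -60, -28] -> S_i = Random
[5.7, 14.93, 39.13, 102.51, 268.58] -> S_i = 5.70*2.62^i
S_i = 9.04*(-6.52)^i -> [9.04, -58.94, 384.29, -2505.6, 16336.49]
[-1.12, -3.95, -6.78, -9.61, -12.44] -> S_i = -1.12 + -2.83*i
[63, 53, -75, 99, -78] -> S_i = Random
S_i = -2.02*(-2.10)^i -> [-2.02, 4.24, -8.91, 18.71, -39.29]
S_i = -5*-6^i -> [-5, 30, -180, 1080, -6480]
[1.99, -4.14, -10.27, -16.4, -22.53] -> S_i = 1.99 + -6.13*i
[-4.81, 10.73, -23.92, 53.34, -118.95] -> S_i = -4.81*(-2.23)^i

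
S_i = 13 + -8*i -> [13, 5, -3, -11, -19]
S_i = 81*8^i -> [81, 648, 5184, 41472, 331776]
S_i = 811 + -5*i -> [811, 806, 801, 796, 791]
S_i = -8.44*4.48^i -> [-8.44, -37.81, -169.39, -758.89, -3399.81]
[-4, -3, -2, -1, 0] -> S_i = -4 + 1*i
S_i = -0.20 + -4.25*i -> [-0.2, -4.45, -8.7, -12.95, -17.2]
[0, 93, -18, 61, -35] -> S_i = Random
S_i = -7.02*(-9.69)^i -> [-7.02, 68.02, -659.15, 6387.17, -61891.67]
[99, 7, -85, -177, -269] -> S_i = 99 + -92*i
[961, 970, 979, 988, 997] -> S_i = 961 + 9*i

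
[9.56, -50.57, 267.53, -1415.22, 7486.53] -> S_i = 9.56*(-5.29)^i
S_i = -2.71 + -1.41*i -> [-2.71, -4.12, -5.53, -6.94, -8.35]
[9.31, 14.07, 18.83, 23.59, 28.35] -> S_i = 9.31 + 4.76*i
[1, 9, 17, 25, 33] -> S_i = 1 + 8*i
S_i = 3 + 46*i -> [3, 49, 95, 141, 187]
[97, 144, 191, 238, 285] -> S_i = 97 + 47*i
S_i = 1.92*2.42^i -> [1.92, 4.65, 11.24, 27.21, 65.85]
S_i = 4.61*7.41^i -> [4.61, 34.16, 253.13, 1875.67, 13898.69]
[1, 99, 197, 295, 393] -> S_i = 1 + 98*i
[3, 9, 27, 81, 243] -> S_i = 3*3^i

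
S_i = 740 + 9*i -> [740, 749, 758, 767, 776]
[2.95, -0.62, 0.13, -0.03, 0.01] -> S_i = 2.95*(-0.21)^i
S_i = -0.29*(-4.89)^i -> [-0.29, 1.42, -6.93, 33.91, -165.82]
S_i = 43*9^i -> [43, 387, 3483, 31347, 282123]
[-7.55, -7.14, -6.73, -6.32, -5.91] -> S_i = -7.55 + 0.41*i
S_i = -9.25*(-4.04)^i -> [-9.25, 37.37, -150.97, 609.94, -2464.15]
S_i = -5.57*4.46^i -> [-5.57, -24.84, -110.8, -494.15, -2203.91]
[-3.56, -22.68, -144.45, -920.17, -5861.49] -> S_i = -3.56*6.37^i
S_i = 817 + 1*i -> [817, 818, 819, 820, 821]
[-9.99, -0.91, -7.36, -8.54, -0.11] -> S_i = Random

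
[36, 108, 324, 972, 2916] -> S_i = 36*3^i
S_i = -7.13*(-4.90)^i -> [-7.13, 34.94, -171.19, 838.84, -4110.3]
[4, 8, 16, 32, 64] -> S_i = 4*2^i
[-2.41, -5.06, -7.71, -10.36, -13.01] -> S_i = -2.41 + -2.65*i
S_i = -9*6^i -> [-9, -54, -324, -1944, -11664]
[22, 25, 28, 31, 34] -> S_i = 22 + 3*i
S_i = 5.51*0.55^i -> [5.51, 3.03, 1.67, 0.92, 0.5]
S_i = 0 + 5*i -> [0, 5, 10, 15, 20]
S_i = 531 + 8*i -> [531, 539, 547, 555, 563]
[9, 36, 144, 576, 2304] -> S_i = 9*4^i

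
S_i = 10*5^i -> [10, 50, 250, 1250, 6250]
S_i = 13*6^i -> [13, 78, 468, 2808, 16848]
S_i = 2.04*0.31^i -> [2.04, 0.63, 0.2, 0.06, 0.02]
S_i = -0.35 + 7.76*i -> [-0.35, 7.41, 15.17, 22.93, 30.69]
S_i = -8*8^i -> [-8, -64, -512, -4096, -32768]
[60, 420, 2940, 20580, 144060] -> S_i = 60*7^i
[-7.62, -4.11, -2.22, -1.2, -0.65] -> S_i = -7.62*0.54^i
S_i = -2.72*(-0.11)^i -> [-2.72, 0.3, -0.03, 0.0, -0.0]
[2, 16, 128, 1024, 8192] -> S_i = 2*8^i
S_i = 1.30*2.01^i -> [1.3, 2.61, 5.25, 10.56, 21.22]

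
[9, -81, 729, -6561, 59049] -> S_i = 9*-9^i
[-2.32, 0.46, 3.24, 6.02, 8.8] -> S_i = -2.32 + 2.78*i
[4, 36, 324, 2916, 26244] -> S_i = 4*9^i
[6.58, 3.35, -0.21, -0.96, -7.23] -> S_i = Random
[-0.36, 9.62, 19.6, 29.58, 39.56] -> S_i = -0.36 + 9.98*i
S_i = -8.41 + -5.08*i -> [-8.41, -13.49, -18.57, -23.65, -28.73]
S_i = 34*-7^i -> [34, -238, 1666, -11662, 81634]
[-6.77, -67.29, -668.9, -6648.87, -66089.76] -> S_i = -6.77*9.94^i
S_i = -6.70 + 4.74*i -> [-6.7, -1.96, 2.78, 7.52, 12.26]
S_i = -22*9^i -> [-22, -198, -1782, -16038, -144342]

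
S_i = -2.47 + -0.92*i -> [-2.47, -3.39, -4.31, -5.23, -6.15]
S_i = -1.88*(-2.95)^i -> [-1.88, 5.55, -16.36, 48.26, -142.38]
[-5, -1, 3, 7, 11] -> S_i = -5 + 4*i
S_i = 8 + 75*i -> [8, 83, 158, 233, 308]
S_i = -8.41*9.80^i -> [-8.41, -82.42, -807.7, -7915.42, -77571.16]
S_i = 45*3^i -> [45, 135, 405, 1215, 3645]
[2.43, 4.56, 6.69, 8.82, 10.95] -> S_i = 2.43 + 2.13*i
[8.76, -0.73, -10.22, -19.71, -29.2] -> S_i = 8.76 + -9.49*i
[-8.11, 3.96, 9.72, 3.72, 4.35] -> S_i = Random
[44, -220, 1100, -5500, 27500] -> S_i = 44*-5^i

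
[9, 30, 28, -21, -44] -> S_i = Random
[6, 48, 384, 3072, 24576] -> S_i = 6*8^i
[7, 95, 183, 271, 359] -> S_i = 7 + 88*i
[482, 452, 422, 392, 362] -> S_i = 482 + -30*i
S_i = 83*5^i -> [83, 415, 2075, 10375, 51875]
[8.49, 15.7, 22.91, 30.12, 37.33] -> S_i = 8.49 + 7.21*i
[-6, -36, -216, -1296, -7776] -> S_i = -6*6^i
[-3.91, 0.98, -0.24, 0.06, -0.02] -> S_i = -3.91*(-0.25)^i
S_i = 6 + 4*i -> [6, 10, 14, 18, 22]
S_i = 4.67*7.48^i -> [4.67, 34.93, 261.29, 1954.44, 14619.19]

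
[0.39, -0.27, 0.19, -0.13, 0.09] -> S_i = 0.39*(-0.69)^i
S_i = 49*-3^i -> [49, -147, 441, -1323, 3969]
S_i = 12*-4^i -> [12, -48, 192, -768, 3072]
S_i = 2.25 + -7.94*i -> [2.25, -5.69, -13.63, -21.57, -29.51]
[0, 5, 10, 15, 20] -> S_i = 0 + 5*i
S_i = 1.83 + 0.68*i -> [1.83, 2.51, 3.19, 3.87, 4.55]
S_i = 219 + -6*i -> [219, 213, 207, 201, 195]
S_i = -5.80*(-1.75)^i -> [-5.8, 10.15, -17.76, 31.08, -54.4]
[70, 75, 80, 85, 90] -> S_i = 70 + 5*i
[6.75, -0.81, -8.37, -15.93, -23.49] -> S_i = 6.75 + -7.56*i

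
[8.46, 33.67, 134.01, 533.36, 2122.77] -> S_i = 8.46*3.98^i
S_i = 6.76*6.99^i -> [6.76, 47.25, 330.29, 2308.76, 16138.21]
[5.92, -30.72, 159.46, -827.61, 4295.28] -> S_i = 5.92*(-5.19)^i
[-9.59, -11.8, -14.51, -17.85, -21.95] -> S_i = -9.59*1.23^i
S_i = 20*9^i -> [20, 180, 1620, 14580, 131220]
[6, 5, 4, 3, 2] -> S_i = 6 + -1*i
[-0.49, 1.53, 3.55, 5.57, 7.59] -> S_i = -0.49 + 2.02*i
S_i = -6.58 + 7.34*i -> [-6.58, 0.76, 8.1, 15.44, 22.78]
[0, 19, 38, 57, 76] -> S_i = 0 + 19*i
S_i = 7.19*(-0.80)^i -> [7.19, -5.75, 4.6, -3.68, 2.95]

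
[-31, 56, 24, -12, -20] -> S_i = Random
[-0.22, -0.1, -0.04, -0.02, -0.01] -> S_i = -0.22*0.44^i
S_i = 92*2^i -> [92, 184, 368, 736, 1472]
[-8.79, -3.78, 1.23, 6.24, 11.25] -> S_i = -8.79 + 5.01*i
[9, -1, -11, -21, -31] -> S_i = 9 + -10*i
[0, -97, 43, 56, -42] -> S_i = Random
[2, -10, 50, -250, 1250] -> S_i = 2*-5^i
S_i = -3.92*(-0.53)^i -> [-3.92, 2.08, -1.1, 0.58, -0.31]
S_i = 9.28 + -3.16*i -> [9.28, 6.12, 2.96, -0.2, -3.36]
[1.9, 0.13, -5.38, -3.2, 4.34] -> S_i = Random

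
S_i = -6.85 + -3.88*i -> [-6.85, -10.73, -14.61, -18.49, -22.37]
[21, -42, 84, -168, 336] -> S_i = 21*-2^i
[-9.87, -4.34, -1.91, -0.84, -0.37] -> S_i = -9.87*0.44^i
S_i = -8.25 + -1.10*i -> [-8.25, -9.35, -10.45, -11.55, -12.65]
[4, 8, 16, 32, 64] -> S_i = 4*2^i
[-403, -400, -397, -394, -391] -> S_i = -403 + 3*i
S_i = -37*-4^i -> [-37, 148, -592, 2368, -9472]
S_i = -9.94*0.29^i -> [-9.94, -2.88, -0.84, -0.24, -0.07]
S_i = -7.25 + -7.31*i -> [-7.25, -14.56, -21.87, -29.18, -36.49]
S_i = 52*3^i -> [52, 156, 468, 1404, 4212]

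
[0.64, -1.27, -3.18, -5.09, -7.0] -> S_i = 0.64 + -1.91*i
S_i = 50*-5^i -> [50, -250, 1250, -6250, 31250]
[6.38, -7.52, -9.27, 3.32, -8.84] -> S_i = Random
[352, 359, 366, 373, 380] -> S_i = 352 + 7*i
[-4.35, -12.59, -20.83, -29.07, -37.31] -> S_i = -4.35 + -8.24*i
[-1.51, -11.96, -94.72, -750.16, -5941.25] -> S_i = -1.51*7.92^i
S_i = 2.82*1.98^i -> [2.82, 5.58, 11.06, 21.89, 43.34]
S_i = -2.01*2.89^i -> [-2.01, -5.81, -16.79, -48.52, -140.21]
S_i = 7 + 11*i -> [7, 18, 29, 40, 51]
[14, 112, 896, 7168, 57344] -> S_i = 14*8^i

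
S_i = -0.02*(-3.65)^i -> [-0.02, 0.07, -0.27, 0.97, -3.55]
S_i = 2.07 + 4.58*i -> [2.07, 6.65, 11.23, 15.81, 20.39]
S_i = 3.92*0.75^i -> [3.92, 2.94, 2.2, 1.65, 1.24]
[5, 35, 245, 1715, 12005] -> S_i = 5*7^i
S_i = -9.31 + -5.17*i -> [-9.31, -14.48, -19.65, -24.82, -29.99]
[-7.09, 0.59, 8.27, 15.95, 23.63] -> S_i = -7.09 + 7.68*i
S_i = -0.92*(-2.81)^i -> [-0.92, 2.59, -7.26, 20.41, -57.36]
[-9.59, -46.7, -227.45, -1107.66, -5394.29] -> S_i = -9.59*4.87^i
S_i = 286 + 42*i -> [286, 328, 370, 412, 454]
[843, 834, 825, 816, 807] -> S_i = 843 + -9*i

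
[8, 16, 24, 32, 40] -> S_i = 8 + 8*i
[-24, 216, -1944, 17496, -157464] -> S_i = -24*-9^i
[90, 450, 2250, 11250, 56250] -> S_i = 90*5^i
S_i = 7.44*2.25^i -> [7.44, 16.74, 37.66, 84.75, 190.68]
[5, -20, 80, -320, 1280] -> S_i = 5*-4^i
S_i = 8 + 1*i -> [8, 9, 10, 11, 12]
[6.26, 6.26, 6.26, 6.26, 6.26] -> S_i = 6.26*1.00^i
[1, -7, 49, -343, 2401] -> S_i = 1*-7^i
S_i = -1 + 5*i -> [-1, 4, 9, 14, 19]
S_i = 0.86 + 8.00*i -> [0.86, 8.86, 16.86, 24.86, 32.86]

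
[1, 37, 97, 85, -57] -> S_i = Random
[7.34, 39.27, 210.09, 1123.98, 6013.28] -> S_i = 7.34*5.35^i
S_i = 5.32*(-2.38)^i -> [5.32, -12.66, 30.13, -71.72, 170.69]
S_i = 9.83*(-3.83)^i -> [9.83, -37.65, 144.2, -552.27, 2115.19]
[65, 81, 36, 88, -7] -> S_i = Random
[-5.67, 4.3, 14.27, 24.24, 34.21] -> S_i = -5.67 + 9.97*i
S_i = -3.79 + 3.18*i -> [-3.79, -0.61, 2.57, 5.75, 8.93]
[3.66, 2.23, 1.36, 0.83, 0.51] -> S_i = 3.66*0.61^i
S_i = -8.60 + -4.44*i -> [-8.6, -13.04, -17.48, -21.92, -26.36]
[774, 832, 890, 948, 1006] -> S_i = 774 + 58*i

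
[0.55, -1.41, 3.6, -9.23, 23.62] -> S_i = 0.55*(-2.56)^i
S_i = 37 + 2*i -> [37, 39, 41, 43, 45]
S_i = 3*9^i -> [3, 27, 243, 2187, 19683]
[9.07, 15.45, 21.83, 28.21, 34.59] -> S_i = 9.07 + 6.38*i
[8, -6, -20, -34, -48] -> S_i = 8 + -14*i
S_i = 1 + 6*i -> [1, 7, 13, 19, 25]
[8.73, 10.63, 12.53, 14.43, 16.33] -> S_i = 8.73 + 1.90*i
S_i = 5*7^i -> [5, 35, 245, 1715, 12005]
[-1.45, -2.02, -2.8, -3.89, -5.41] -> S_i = -1.45*1.39^i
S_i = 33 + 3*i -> [33, 36, 39, 42, 45]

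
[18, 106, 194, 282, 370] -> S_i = 18 + 88*i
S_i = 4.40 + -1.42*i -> [4.4, 2.98, 1.56, 0.14, -1.28]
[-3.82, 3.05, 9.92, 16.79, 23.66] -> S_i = -3.82 + 6.87*i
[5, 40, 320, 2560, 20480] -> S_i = 5*8^i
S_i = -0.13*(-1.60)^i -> [-0.13, 0.21, -0.33, 0.53, -0.85]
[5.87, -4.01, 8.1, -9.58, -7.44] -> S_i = Random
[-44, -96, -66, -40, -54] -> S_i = Random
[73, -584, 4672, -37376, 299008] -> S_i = 73*-8^i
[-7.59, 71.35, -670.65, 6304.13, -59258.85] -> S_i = -7.59*(-9.40)^i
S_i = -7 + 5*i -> [-7, -2, 3, 8, 13]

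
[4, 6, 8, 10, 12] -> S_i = 4 + 2*i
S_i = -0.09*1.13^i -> [-0.09, -0.1, -0.11, -0.13, -0.15]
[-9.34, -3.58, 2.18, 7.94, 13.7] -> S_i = -9.34 + 5.76*i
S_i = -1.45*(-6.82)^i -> [-1.45, 9.89, -67.44, 459.96, -3136.93]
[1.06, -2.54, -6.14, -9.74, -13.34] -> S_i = 1.06 + -3.60*i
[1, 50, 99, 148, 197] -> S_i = 1 + 49*i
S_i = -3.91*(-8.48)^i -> [-3.91, 33.16, -281.17, 2384.32, -20219.02]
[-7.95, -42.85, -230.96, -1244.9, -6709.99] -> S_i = -7.95*5.39^i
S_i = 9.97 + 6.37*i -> [9.97, 16.34, 22.71, 29.08, 35.45]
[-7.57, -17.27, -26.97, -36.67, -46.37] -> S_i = -7.57 + -9.70*i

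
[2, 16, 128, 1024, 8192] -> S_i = 2*8^i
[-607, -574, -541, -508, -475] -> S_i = -607 + 33*i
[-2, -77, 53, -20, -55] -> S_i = Random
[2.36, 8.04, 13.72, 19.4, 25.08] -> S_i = 2.36 + 5.68*i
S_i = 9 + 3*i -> [9, 12, 15, 18, 21]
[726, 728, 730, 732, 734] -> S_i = 726 + 2*i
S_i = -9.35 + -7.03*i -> [-9.35, -16.38, -23.41, -30.44, -37.47]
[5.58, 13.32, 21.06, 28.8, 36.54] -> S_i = 5.58 + 7.74*i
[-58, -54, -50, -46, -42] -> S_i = -58 + 4*i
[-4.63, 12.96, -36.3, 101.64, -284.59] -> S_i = -4.63*(-2.80)^i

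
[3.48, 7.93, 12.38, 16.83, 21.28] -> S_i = 3.48 + 4.45*i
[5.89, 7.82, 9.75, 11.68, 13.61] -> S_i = 5.89 + 1.93*i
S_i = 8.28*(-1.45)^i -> [8.28, -12.01, 17.41, -25.24, 36.6]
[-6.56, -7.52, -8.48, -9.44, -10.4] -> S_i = -6.56 + -0.96*i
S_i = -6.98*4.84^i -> [-6.98, -33.78, -163.51, -791.39, -3830.34]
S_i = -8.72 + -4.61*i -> [-8.72, -13.33, -17.94, -22.55, -27.16]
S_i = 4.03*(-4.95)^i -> [4.03, -19.95, 98.75, -488.79, 2419.5]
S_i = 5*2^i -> [5, 10, 20, 40, 80]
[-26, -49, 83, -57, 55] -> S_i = Random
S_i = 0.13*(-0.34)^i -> [0.13, -0.04, 0.02, -0.01, 0.0]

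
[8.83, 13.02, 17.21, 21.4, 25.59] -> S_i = 8.83 + 4.19*i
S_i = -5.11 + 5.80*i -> [-5.11, 0.69, 6.49, 12.29, 18.09]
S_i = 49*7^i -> [49, 343, 2401, 16807, 117649]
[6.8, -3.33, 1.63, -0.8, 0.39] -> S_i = 6.80*(-0.49)^i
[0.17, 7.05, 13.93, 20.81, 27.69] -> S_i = 0.17 + 6.88*i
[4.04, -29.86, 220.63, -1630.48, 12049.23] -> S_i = 4.04*(-7.39)^i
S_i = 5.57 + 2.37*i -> [5.57, 7.94, 10.31, 12.68, 15.05]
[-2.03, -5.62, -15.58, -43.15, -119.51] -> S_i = -2.03*2.77^i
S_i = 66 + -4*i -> [66, 62, 58, 54, 50]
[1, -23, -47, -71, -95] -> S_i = 1 + -24*i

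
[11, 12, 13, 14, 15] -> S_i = 11 + 1*i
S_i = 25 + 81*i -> [25, 106, 187, 268, 349]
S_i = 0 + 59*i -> [0, 59, 118, 177, 236]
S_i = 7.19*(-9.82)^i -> [7.19, -70.61, 693.35, -6808.69, 66861.3]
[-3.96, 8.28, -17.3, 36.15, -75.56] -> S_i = -3.96*(-2.09)^i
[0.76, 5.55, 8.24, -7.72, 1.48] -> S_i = Random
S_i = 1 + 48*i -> [1, 49, 97, 145, 193]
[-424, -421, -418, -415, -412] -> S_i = -424 + 3*i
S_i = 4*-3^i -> [4, -12, 36, -108, 324]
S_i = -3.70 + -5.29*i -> [-3.7, -8.99, -14.28, -19.57, -24.86]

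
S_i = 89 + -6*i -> [89, 83, 77, 71, 65]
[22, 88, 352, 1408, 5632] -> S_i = 22*4^i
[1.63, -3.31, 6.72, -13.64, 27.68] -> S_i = 1.63*(-2.03)^i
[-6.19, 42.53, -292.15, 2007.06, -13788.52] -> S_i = -6.19*(-6.87)^i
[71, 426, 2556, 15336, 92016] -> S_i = 71*6^i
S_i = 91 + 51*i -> [91, 142, 193, 244, 295]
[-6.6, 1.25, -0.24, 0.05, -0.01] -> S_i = -6.60*(-0.19)^i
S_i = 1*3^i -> [1, 3, 9, 27, 81]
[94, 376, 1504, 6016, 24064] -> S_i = 94*4^i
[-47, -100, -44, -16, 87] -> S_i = Random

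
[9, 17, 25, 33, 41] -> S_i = 9 + 8*i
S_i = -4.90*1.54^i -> [-4.9, -7.55, -11.62, -17.9, -27.56]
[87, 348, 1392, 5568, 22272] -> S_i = 87*4^i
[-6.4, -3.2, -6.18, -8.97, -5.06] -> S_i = Random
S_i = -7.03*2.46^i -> [-7.03, -17.29, -42.54, -104.66, -257.45]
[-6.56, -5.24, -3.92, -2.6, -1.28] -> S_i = -6.56 + 1.32*i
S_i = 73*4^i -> [73, 292, 1168, 4672, 18688]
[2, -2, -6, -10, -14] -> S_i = 2 + -4*i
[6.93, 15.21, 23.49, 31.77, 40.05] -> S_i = 6.93 + 8.28*i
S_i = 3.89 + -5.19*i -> [3.89, -1.3, -6.49, -11.68, -16.87]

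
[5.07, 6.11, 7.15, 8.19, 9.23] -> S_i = 5.07 + 1.04*i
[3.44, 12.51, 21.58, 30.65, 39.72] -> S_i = 3.44 + 9.07*i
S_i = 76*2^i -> [76, 152, 304, 608, 1216]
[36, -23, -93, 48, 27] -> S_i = Random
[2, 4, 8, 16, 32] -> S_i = 2*2^i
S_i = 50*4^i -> [50, 200, 800, 3200, 12800]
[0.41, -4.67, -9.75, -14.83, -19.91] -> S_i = 0.41 + -5.08*i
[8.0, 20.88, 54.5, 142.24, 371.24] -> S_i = 8.00*2.61^i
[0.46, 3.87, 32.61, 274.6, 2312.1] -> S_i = 0.46*8.42^i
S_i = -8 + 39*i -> [-8, 31, 70, 109, 148]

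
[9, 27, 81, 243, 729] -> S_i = 9*3^i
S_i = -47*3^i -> [-47, -141, -423, -1269, -3807]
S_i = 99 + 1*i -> [99, 100, 101, 102, 103]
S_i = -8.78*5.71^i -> [-8.78, -50.13, -286.26, -1634.57, -9333.38]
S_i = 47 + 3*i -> [47, 50, 53, 56, 59]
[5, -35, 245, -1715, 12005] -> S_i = 5*-7^i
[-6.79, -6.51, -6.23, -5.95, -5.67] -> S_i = -6.79 + 0.28*i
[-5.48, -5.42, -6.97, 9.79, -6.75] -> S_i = Random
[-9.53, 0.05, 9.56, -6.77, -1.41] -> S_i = Random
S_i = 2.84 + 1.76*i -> [2.84, 4.6, 6.36, 8.12, 9.88]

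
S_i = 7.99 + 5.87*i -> [7.99, 13.86, 19.73, 25.6, 31.47]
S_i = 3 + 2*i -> [3, 5, 7, 9, 11]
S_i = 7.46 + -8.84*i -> [7.46, -1.38, -10.22, -19.06, -27.9]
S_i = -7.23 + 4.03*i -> [-7.23, -3.2, 0.83, 4.86, 8.89]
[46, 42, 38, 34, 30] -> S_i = 46 + -4*i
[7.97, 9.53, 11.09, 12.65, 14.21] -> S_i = 7.97 + 1.56*i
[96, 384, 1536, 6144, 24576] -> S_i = 96*4^i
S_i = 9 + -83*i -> [9, -74, -157, -240, -323]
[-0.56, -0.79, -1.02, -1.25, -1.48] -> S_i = -0.56 + -0.23*i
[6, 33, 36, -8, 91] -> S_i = Random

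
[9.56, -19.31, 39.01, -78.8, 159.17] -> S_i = 9.56*(-2.02)^i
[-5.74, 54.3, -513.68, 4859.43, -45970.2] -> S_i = -5.74*(-9.46)^i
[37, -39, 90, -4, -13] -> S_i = Random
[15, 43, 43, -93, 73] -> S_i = Random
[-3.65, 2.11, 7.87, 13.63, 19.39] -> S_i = -3.65 + 5.76*i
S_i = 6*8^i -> [6, 48, 384, 3072, 24576]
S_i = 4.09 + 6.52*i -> [4.09, 10.61, 17.13, 23.65, 30.17]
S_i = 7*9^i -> [7, 63, 567, 5103, 45927]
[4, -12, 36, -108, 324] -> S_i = 4*-3^i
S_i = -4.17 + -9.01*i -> [-4.17, -13.18, -22.19, -31.2, -40.21]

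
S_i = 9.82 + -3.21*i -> [9.82, 6.61, 3.4, 0.19, -3.02]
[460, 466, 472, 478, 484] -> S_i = 460 + 6*i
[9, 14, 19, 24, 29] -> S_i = 9 + 5*i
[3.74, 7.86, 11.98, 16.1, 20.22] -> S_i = 3.74 + 4.12*i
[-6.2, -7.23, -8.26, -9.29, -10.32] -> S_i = -6.20 + -1.03*i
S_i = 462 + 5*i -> [462, 467, 472, 477, 482]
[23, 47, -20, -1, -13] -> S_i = Random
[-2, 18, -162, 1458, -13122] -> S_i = -2*-9^i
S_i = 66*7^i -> [66, 462, 3234, 22638, 158466]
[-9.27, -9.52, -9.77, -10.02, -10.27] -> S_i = -9.27 + -0.25*i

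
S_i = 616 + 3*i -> [616, 619, 622, 625, 628]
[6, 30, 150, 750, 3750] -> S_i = 6*5^i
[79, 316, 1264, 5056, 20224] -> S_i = 79*4^i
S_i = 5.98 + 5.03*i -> [5.98, 11.01, 16.04, 21.07, 26.1]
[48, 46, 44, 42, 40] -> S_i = 48 + -2*i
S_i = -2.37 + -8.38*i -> [-2.37, -10.75, -19.13, -27.51, -35.89]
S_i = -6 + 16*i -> [-6, 10, 26, 42, 58]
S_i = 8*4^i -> [8, 32, 128, 512, 2048]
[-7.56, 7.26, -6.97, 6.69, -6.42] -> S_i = -7.56*(-0.96)^i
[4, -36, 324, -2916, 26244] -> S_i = 4*-9^i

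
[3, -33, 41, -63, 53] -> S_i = Random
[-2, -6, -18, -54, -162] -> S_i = -2*3^i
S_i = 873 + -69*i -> [873, 804, 735, 666, 597]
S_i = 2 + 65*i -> [2, 67, 132, 197, 262]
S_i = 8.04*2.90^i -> [8.04, 23.32, 67.62, 196.09, 568.65]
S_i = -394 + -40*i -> [-394, -434, -474, -514, -554]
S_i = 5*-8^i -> [5, -40, 320, -2560, 20480]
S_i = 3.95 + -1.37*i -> [3.95, 2.58, 1.21, -0.16, -1.53]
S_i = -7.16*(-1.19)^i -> [-7.16, 8.52, -10.14, 12.07, -14.36]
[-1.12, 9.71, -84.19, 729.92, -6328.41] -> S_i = -1.12*(-8.67)^i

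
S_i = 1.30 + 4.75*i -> [1.3, 6.05, 10.8, 15.55, 20.3]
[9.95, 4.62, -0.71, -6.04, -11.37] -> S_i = 9.95 + -5.33*i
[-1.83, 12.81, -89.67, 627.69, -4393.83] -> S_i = -1.83*(-7.00)^i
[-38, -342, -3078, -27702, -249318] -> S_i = -38*9^i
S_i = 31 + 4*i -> [31, 35, 39, 43, 47]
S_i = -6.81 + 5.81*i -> [-6.81, -1.0, 4.81, 10.62, 16.43]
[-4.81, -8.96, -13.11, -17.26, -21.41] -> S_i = -4.81 + -4.15*i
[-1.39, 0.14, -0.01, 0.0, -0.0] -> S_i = -1.39*(-0.10)^i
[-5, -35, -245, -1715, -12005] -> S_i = -5*7^i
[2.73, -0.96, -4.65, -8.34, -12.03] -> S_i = 2.73 + -3.69*i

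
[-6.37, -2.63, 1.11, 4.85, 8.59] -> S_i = -6.37 + 3.74*i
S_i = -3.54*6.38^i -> [-3.54, -22.59, -144.09, -919.32, -5865.24]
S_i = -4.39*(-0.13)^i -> [-4.39, 0.57, -0.07, 0.01, -0.0]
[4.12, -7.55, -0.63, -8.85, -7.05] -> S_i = Random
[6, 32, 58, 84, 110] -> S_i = 6 + 26*i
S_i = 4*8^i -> [4, 32, 256, 2048, 16384]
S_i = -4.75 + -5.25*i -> [-4.75, -10.0, -15.25, -20.5, -25.75]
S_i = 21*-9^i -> [21, -189, 1701, -15309, 137781]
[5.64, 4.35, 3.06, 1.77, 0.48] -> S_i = 5.64 + -1.29*i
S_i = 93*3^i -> [93, 279, 837, 2511, 7533]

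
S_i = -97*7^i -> [-97, -679, -4753, -33271, -232897]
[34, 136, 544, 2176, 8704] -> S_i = 34*4^i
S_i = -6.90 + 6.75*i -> [-6.9, -0.15, 6.6, 13.35, 20.1]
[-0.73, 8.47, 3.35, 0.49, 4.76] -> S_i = Random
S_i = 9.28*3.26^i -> [9.28, 30.25, 98.62, 321.51, 1048.14]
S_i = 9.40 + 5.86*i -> [9.4, 15.26, 21.12, 26.98, 32.84]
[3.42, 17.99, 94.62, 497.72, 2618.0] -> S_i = 3.42*5.26^i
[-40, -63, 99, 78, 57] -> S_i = Random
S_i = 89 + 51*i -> [89, 140, 191, 242, 293]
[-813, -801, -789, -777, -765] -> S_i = -813 + 12*i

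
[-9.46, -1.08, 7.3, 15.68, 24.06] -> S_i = -9.46 + 8.38*i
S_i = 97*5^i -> [97, 485, 2425, 12125, 60625]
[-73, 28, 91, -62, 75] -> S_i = Random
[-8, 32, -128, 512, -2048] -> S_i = -8*-4^i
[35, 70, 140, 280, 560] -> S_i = 35*2^i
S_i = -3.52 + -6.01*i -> [-3.52, -9.53, -15.54, -21.55, -27.56]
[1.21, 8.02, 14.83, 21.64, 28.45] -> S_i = 1.21 + 6.81*i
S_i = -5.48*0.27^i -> [-5.48, -1.48, -0.4, -0.11, -0.03]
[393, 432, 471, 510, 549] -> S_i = 393 + 39*i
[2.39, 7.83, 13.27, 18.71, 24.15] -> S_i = 2.39 + 5.44*i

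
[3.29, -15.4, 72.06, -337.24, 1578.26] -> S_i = 3.29*(-4.68)^i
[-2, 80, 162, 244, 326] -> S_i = -2 + 82*i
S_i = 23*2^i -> [23, 46, 92, 184, 368]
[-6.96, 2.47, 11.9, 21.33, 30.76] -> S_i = -6.96 + 9.43*i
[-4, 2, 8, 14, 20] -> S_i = -4 + 6*i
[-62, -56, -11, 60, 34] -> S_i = Random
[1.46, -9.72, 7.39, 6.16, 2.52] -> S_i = Random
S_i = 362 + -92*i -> [362, 270, 178, 86, -6]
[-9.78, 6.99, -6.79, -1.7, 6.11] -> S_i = Random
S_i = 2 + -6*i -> [2, -4, -10, -16, -22]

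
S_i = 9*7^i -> [9, 63, 441, 3087, 21609]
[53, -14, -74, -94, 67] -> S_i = Random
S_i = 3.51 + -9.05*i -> [3.51, -5.54, -14.59, -23.64, -32.69]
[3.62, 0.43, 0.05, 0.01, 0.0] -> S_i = 3.62*0.12^i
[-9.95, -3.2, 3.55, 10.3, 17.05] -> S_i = -9.95 + 6.75*i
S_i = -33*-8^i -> [-33, 264, -2112, 16896, -135168]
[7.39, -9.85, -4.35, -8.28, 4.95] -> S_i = Random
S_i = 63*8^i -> [63, 504, 4032, 32256, 258048]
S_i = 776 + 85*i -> [776, 861, 946, 1031, 1116]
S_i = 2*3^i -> [2, 6, 18, 54, 162]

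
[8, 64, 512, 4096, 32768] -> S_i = 8*8^i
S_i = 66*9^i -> [66, 594, 5346, 48114, 433026]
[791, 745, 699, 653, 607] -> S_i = 791 + -46*i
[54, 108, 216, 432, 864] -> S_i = 54*2^i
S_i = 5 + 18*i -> [5, 23, 41, 59, 77]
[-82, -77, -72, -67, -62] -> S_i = -82 + 5*i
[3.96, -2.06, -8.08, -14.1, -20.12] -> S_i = 3.96 + -6.02*i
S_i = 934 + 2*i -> [934, 936, 938, 940, 942]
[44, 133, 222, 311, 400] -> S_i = 44 + 89*i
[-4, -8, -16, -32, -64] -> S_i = -4*2^i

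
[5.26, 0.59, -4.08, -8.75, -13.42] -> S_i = 5.26 + -4.67*i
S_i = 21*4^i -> [21, 84, 336, 1344, 5376]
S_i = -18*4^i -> [-18, -72, -288, -1152, -4608]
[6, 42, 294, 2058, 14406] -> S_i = 6*7^i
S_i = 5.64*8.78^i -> [5.64, 49.52, 434.78, 3817.36, 33516.38]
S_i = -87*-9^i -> [-87, 783, -7047, 63423, -570807]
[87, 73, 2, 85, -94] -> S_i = Random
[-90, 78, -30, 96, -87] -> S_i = Random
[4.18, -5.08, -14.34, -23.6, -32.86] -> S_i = 4.18 + -9.26*i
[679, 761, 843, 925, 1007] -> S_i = 679 + 82*i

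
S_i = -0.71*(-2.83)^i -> [-0.71, 2.01, -5.69, 16.09, -45.54]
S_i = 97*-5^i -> [97, -485, 2425, -12125, 60625]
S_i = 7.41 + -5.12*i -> [7.41, 2.29, -2.83, -7.95, -13.07]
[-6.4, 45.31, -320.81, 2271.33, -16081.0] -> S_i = -6.40*(-7.08)^i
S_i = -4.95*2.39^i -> [-4.95, -11.83, -28.27, -67.58, -161.51]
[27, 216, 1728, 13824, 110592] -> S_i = 27*8^i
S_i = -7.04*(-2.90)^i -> [-7.04, 20.42, -59.21, 171.7, -497.93]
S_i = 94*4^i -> [94, 376, 1504, 6016, 24064]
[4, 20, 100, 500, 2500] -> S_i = 4*5^i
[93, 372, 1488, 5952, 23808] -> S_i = 93*4^i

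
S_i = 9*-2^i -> [9, -18, 36, -72, 144]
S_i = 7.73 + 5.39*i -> [7.73, 13.12, 18.51, 23.9, 29.29]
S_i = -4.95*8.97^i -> [-4.95, -44.4, -398.28, -3572.58, -32046.08]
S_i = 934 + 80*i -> [934, 1014, 1094, 1174, 1254]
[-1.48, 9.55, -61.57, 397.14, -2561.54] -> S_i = -1.48*(-6.45)^i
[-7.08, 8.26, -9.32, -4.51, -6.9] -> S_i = Random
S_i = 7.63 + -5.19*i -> [7.63, 2.44, -2.75, -7.94, -13.13]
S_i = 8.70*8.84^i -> [8.7, 76.91, 679.87, 6010.02, 53128.59]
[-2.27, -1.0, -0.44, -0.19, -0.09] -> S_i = -2.27*0.44^i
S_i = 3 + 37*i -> [3, 40, 77, 114, 151]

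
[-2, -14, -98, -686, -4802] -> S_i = -2*7^i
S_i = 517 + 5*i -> [517, 522, 527, 532, 537]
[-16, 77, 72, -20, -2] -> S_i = Random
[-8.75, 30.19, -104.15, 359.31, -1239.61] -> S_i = -8.75*(-3.45)^i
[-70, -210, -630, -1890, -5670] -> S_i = -70*3^i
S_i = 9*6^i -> [9, 54, 324, 1944, 11664]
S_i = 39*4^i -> [39, 156, 624, 2496, 9984]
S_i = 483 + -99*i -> [483, 384, 285, 186, 87]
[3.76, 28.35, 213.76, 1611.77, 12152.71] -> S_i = 3.76*7.54^i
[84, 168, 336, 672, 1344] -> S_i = 84*2^i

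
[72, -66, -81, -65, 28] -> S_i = Random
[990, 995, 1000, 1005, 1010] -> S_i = 990 + 5*i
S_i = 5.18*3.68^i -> [5.18, 19.06, 70.15, 258.15, 949.99]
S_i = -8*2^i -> [-8, -16, -32, -64, -128]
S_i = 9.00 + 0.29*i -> [9.0, 9.29, 9.58, 9.87, 10.16]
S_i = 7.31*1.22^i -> [7.31, 8.92, 10.88, 13.27, 16.19]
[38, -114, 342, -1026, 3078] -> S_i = 38*-3^i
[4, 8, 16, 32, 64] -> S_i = 4*2^i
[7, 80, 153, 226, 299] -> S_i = 7 + 73*i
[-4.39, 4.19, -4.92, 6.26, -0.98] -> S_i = Random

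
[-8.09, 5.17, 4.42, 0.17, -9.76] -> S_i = Random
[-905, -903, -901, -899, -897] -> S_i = -905 + 2*i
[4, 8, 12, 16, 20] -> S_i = 4 + 4*i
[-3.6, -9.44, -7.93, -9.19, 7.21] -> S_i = Random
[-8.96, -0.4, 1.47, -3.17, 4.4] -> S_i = Random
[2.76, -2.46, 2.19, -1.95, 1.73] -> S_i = 2.76*(-0.89)^i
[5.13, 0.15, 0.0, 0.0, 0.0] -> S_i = 5.13*0.03^i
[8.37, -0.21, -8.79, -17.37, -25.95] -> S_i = 8.37 + -8.58*i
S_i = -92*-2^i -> [-92, 184, -368, 736, -1472]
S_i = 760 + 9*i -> [760, 769, 778, 787, 796]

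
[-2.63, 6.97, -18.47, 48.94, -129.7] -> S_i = -2.63*(-2.65)^i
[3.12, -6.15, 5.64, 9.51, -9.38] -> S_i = Random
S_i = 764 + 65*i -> [764, 829, 894, 959, 1024]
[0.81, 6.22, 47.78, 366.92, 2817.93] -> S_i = 0.81*7.68^i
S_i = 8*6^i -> [8, 48, 288, 1728, 10368]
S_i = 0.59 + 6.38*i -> [0.59, 6.97, 13.35, 19.73, 26.11]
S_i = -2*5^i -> [-2, -10, -50, -250, -1250]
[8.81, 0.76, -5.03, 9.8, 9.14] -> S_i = Random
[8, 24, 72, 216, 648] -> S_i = 8*3^i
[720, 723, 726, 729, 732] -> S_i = 720 + 3*i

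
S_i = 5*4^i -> [5, 20, 80, 320, 1280]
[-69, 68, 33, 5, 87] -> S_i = Random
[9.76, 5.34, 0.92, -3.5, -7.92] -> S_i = 9.76 + -4.42*i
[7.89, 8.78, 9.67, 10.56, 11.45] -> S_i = 7.89 + 0.89*i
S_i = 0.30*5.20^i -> [0.3, 1.56, 8.11, 42.18, 219.35]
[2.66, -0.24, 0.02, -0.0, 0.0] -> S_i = 2.66*(-0.09)^i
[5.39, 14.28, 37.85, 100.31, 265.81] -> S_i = 5.39*2.65^i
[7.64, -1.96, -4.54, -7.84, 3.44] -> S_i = Random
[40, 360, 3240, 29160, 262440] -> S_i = 40*9^i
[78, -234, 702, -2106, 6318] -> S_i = 78*-3^i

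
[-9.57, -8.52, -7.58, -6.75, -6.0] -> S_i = -9.57*0.89^i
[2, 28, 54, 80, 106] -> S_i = 2 + 26*i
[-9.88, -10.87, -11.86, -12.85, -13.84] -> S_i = -9.88 + -0.99*i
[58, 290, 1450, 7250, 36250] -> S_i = 58*5^i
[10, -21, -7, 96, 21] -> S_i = Random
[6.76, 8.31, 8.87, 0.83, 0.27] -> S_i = Random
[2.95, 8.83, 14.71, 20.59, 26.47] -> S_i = 2.95 + 5.88*i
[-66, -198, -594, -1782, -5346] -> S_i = -66*3^i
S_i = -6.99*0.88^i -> [-6.99, -6.15, -5.41, -4.76, -4.19]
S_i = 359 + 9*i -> [359, 368, 377, 386, 395]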